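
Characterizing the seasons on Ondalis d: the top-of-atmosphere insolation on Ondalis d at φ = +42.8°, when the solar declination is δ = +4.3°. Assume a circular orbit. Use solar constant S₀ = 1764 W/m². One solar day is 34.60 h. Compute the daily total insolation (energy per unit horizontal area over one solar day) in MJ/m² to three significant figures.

56.9 MJ/m²

cos H₀ = −tan(+42.8°) tan(+4.300°) = -0.0696, H₀ = 1.6405 rad.
Bracket: H₀ sin φ sin δ + cos φ cos δ sin H₀ = 1.6405×0.67944×0.07498 + 0.73373×0.99719×0.99757 = 0.083574 + 0.729890 = 0.813464.
Q̄ = (S₀/π) × [bracket] = (1764/π) × 0.813464 = 456.76 W/m².
Daily total = Q̄ × 34.60 h × 3600 s/h = 456.76 × 34.60 × 3600 / 10⁶ = 56.89 MJ/m².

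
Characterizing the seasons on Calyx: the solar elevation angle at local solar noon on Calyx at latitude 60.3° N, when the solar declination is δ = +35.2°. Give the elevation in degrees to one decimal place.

64.9°

At local noon the hour angle is zero, so the zenith angle equals |ϕ − δ| = |+60.3° − (+35.200°)| = 25.100°.
Elevation = 90° − 25.100° = 64.9°.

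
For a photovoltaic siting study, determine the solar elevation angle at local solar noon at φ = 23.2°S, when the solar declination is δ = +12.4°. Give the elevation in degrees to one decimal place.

54.4°

At local noon the hour angle is zero, so the zenith angle equals |φ − δ| = |-23.2° − (+12.400°)| = 35.600°.
Elevation = 90° − 35.600° = 54.4°.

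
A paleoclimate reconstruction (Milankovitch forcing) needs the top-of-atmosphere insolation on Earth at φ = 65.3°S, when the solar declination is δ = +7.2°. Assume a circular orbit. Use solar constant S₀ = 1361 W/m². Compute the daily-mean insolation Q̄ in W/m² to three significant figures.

Q̄ ≈ 109 W/m²

cos H₀ = −tan(-65.3°) tan(+7.200°) = 0.2747, H₀ = 1.2926 rad.
Bracket: H₀ sin φ sin δ + cos φ cos δ sin H₀ = 1.2926×-0.90851×0.12533 + 0.41787×0.99211×0.96154 = -0.147180 + 0.398629 = 0.251449.
Q̄ = (S₀/π) × [bracket] = (1361/π) × 0.251449 = 108.9 W/m².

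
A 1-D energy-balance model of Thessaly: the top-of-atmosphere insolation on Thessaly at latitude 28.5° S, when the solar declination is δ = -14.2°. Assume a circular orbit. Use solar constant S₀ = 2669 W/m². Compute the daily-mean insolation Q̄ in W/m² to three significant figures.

Q̄ ≈ 887 W/m²

cos H₀ = −tan(-28.5°) tan(-14.200°) = -0.1374, H₀ = 1.7086 rad.
Bracket: H₀ sin φ sin δ + cos φ cos δ sin H₀ = 1.7086×-0.47716×-0.24531 + 0.87882×0.96945×0.99052 = 0.199995 + 0.843895 = 1.043890.
Q̄ = (S₀/π) × [bracket] = (2669/π) × 1.043890 = 886.9 W/m².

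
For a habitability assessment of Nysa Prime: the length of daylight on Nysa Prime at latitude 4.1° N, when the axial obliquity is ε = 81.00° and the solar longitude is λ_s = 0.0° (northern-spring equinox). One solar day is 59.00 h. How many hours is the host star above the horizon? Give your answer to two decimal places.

29.50 h

Solar declination: sin δ = sin ε · sin λ_s = sin 81.00° × sin 0.0° = 0.00000, so δ = +0.000°.
cos H₀ = −tan φ · tan δ = −tan(+4.1°) × tan(+0.000°) = -0.0000, so H₀ = 1.5708 rad = 90.00°.
Daylight = 2H₀/(2π) × 59.00 h = (1.5708/π) × 59.00 = 29.50 h.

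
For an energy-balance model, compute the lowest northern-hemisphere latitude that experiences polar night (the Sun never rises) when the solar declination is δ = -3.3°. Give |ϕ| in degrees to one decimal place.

Polar night requires cos h₀ = −tan ϕ tan δ ≥ 1, i.e. tan ϕ tan δ ≤ −1.
The boundary is |tan ϕ| · |tan δ| = 1, so |ϕ| = 90° − |δ| = 90° − 3.3° = 86.7° in the northern hemisphere.

|ϕ| = 86.7°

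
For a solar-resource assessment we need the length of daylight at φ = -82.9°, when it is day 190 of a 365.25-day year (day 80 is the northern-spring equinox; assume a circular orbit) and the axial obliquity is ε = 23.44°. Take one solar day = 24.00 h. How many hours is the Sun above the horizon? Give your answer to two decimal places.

0.00 h

Solar longitude: λ_s = 360° × (190 − 80)/365.25 = 108.419°.
sin δ = sin 23.44° × sin 108.419° = 0.37741, so δ = +22.173°.
cos H₀ = −tan φ · tan δ = 3.2720 ≥ 1, so the Sun never rises (polar night) and H₀ = 0.
Daylight = 2H₀/(2π) × 24.00 h = (0.0000/π) × 24.00 = 0.00 h.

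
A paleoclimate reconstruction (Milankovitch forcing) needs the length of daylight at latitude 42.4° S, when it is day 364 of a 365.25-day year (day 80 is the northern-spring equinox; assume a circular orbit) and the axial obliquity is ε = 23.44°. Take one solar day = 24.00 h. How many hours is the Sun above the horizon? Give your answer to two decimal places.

15.05 h

Solar longitude: λ_s = 360° × (364 − 80)/365.25 = 279.918°.
sin δ = sin 23.44° × sin 279.918° = -0.39184, so δ = -23.069°.
cos H₀ = −tan φ · tan δ = −tan(-42.4°) × tan(-23.069°) = -0.3889, so H₀ = 1.9702 rad = 112.89°.
Daylight = 2H₀/(2π) × 24.00 h = (1.9702/π) × 24.00 = 15.05 h.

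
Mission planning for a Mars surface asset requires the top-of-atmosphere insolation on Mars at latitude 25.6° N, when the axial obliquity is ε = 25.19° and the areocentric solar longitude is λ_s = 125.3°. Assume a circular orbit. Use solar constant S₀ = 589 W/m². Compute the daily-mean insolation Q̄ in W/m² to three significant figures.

sin δ = sin 25.19° × sin 125.3° = 0.34737, so δ = +20.326°.
cos H₀ = −tan(+25.6°) tan(+20.326°) = -0.1775, H₀ = 1.7492 rad.
Bracket: H₀ sin φ sin δ + cos φ cos δ sin H₀ = 1.7492×0.43209×0.34737 + 0.90183×0.93773×0.98412 = 0.262546 + 0.832244 = 1.094790.
Q̄ = (S₀/π) × [bracket] = (589/π) × 1.094790 = 205.3 W/m².

Q̄ ≈ 205 W/m²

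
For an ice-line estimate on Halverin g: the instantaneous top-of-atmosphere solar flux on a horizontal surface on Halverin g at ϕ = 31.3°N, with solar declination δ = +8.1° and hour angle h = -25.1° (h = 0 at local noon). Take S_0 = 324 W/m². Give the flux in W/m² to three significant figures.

cos θ_z = sin ϕ sin δ + cos ϕ cos δ cos h = 0.073201 + 0.766052 = 0.839253.
Flux = S_0 · cos θ_z = 324 × 0.839253 = 271.9 W/m².

272 W/m²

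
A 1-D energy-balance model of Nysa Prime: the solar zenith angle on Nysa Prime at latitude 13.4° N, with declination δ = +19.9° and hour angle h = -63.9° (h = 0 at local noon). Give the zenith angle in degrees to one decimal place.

θ_z = 61.2°

cos θ_z = sin ϕ sin δ + cos ϕ cos δ cos h = 0.078882 + 0.402408 = 0.481290.
θ_z = arccos(0.481290) = 61.2°.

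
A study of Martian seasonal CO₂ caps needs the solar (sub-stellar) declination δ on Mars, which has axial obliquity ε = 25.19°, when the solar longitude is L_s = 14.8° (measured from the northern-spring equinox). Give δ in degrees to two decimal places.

sin δ = sin ε · sin L_s = sin 25.19° × sin 14.8° = 0.108723.
δ = arcsin(0.108723) = +6.24°.

δ = +6.24°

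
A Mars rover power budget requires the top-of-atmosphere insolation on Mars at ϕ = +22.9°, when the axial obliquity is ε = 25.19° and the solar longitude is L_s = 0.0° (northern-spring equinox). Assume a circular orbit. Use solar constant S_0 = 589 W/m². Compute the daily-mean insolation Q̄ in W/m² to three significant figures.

Q̄ ≈ 173 W/m²

Solar declination: sin δ = sin ε · sin L_s = sin 25.19° × sin 0.0° = 0.00000, so δ = +0.000°.
cos h₀ = −tan(+22.9°) tan(+0.000°) = -0.0000, h₀ = 1.5708 rad.
Bracket: h₀ sin ϕ sin δ + cos ϕ cos δ sin h₀ = 1.5708×0.38912×0.00000 + 0.92119×1.00000×1.00000 = 0.000000 + 0.921190 = 0.921190.
Q̄ = (S_0/π) × [bracket] = (589/π) × 0.921190 = 172.7 W/m².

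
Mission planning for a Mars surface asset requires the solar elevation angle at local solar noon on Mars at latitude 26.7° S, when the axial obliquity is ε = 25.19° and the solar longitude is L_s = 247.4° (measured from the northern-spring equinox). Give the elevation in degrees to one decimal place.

86.4°

Solar declination: sin δ = sin ε · sin L_s = sin 25.19° × sin 247.4° = -0.39294, so δ = -23.137°.
At local noon the hour angle is zero, so the zenith angle equals |ϕ − δ| = |-26.7° − (-23.137°)| = 3.563°.
Elevation = 90° − 3.563° = 86.4°.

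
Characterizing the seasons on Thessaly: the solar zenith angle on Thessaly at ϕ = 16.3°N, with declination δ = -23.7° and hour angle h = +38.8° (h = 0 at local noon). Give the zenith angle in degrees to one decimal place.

cos θ_z = sin ϕ sin δ + cos ϕ cos δ cos h = -0.112813 + 0.684927 = 0.572114.
θ_z = arccos(0.572114) = 55.1°.

θ_z = 55.1°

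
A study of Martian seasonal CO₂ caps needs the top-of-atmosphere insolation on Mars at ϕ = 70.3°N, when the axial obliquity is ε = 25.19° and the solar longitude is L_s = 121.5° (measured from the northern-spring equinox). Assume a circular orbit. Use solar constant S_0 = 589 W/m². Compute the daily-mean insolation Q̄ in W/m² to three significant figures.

Solar declination: sin δ = sin ε · sin L_s = sin 25.19° × sin 121.5° = 0.36290, so δ = +21.279°.
cos h₀ = −tan(+70.3°) tan(+21.279°) = -1.0877 ≤ −1 ⇒ polar day, h₀ = π.
Bracket: h₀ sin ϕ sin δ + cos ϕ cos δ sin h₀ = 3.1416×0.94147×0.36290 + 0.33710×0.93183×0.00000 = 1.073357 + 0.000000 = 1.073357.
Q̄ = (S_0/π) × [bracket] = (589/π) × 1.073357 = 201.2 W/m².

Q̄ ≈ 201 W/m²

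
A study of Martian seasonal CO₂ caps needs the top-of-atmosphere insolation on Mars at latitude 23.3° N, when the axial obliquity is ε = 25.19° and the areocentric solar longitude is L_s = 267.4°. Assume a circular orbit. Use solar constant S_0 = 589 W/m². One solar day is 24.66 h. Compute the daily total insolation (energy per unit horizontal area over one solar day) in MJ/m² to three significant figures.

9.72 MJ/m²

sin δ = sin 25.19° × sin 267.4° = -0.42518, so δ = -25.162°.
cos h₀ = −tan(+23.3°) tan(-25.162°) = 0.2023, h₀ = 1.3671 rad.
Bracket: h₀ sin ϕ sin δ + cos ϕ cos δ sin h₀ = 1.3671×0.39555×-0.42518 + 0.91845×0.90511×0.97932 = -0.229919 + 0.814107 = 0.584188.
Q̄ = (S_0/π) × [bracket] = (589/π) × 0.584188 = 109.53 W/m².
Daily total = Q̄ × 24.66 h × 3600 s/h = 109.53 × 24.66 × 3600 / 10⁶ = 9.724 MJ/m².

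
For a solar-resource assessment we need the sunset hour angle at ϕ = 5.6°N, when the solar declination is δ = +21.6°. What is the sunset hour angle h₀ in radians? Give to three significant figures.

cos h₀ = −tan ϕ · tan δ = −tan(+5.6°) × tan(+21.600°) = -0.0388, so h₀ = 1.6096 rad = 92.22°.

h₀ = 1.61 rad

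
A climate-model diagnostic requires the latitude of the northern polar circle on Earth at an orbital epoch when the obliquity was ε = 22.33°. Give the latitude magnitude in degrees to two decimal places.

67.67°

The polar circle is the lowest latitude that experiences at least one full rotation of continuous daylight at the northern-summer solstice; it lies at |ϕ| = 90° − ε = 90° − 22.33° = 67.67°.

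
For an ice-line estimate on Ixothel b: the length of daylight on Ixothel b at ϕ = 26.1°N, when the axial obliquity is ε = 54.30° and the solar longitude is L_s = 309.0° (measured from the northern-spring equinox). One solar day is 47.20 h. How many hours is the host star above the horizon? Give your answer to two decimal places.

17.44 h

Solar declination: sin δ = sin ε · sin L_s = sin 54.30° × sin 309.0° = -0.63111, so δ = -39.132°.
cos h₀ = −tan ϕ · tan δ = −tan(+26.1°) × tan(-39.132°) = 0.3986, so h₀ = 1.1608 rad = 66.51°.
Daylight = 2h₀/(2π) × 47.20 h = (1.1608/π) × 47.20 = 17.44 h.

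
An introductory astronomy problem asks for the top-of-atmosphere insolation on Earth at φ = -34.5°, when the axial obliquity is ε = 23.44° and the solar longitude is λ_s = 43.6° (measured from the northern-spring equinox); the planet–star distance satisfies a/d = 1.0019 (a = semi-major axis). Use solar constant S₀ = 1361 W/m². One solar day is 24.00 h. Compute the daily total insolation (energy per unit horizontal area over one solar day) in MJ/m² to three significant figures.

21.2 MJ/m²

Solar declination: sin δ = sin ε · sin λ_s = sin 23.44° × sin 43.6° = 0.27432, so δ = +15.922°.
cos H₀ = −tan(-34.5°) tan(+15.922°) = 0.1961, H₀ = 1.3735 rad.
Bracket: H₀ sin φ sin δ + cos φ cos δ sin H₀ = 1.3735×-0.56641×0.27432 + 0.82413×0.96164×0.98059 = -0.213411 + 0.777134 = 0.563723.
Inverse-square distance factor (a/d)² = 1.0019² = 1.003804.
Q̄ = (S₀/π) × 1.003804 × [bracket] = (1361/π) × 1.003804 × 0.563723 = 245.14 W/m².
Daily total = Q̄ × 24.00 h × 3600 s/h = 245.14 × 24.00 × 3600 / 10⁶ = 21.18 MJ/m².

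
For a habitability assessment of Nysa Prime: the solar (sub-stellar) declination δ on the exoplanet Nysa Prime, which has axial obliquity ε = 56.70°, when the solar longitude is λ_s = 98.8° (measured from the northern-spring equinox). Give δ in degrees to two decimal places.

sin δ = sin ε · sin λ_s = sin 56.70° × sin 98.8° = 0.825969.
δ = arcsin(0.825969) = +55.69°.

δ = +55.69°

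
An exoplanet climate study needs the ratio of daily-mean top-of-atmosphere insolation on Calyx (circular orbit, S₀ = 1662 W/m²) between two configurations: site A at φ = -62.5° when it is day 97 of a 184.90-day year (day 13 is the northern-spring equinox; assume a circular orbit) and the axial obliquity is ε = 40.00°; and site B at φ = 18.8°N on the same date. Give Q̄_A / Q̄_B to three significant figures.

Q̄_A / Q̄_B ≈ 0.224

— Configuration A (φ=-62.5°):
Solar longitude: λ_s = 360° × (97 − 13)/184.90 = 163.548°.
sin δ = sin 40.00° × sin 163.548° = 0.18205, so δ = +10.489°.
cos H₀ = −tan(-62.5°) tan(+10.489°) = 0.3557, H₀ = 1.2072 rad.
Bracket: H₀ sin φ sin δ + cos φ cos δ sin H₀ = 1.2072×-0.88701×0.18205 + 0.46175×0.98329×0.93462 = -0.194939 + 0.424349 = 0.229410.
Q̄ = (S₀/π) × [bracket] = (1662/π) × 0.229410 = 121.37 W/m².
— Configuration B (φ=+18.8°):
cos H₀ = −tan(+18.8°) tan(+10.489°) = -0.0630, H₀ = 1.6339 rad.
Bracket: H₀ sin φ sin δ + cos φ cos δ sin H₀ = 1.6339×0.32227×0.18205 + 0.94665×0.98329×0.99801 = 0.095860 + 0.928979 = 1.024839.
Q̄ = (S₀/π) × [bracket] = (1662/π) × 1.024839 = 542.17 W/m².
Ratio Q̄_A / Q̄_B = 121.37 / 542.17 = 0.2239.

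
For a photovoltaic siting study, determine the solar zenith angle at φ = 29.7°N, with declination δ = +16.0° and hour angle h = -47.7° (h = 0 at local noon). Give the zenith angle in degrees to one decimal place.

θ_z = 45.7°

cos θ_z = sin φ sin δ + cos φ cos δ cos h = 0.136567 + 0.561953 = 0.698520.
θ_z = arccos(0.698520) = 45.7°.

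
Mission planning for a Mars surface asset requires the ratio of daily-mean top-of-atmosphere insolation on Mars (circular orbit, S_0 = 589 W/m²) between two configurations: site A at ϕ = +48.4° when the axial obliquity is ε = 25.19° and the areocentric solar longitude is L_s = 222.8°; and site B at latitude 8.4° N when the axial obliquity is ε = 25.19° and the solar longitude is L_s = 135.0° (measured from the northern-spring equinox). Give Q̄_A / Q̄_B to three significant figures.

Q̄_A / Q̄_B ≈ 0.329

— Configuration A (ϕ=+48.4°):
sin δ = sin 25.19° × sin 222.8° = -0.28918, so δ = -16.809°.
cos h₀ = −tan(+48.4°) tan(-16.809°) = 0.3403, h₀ = 1.2236 rad.
Bracket: h₀ sin ϕ sin δ + cos ϕ cos δ sin h₀ = 1.2236×0.74780×-0.28918 + 0.66393×0.95727×0.94033 = -0.264602 + 0.597636 = 0.333034.
Q̄ = (S_0/π) × [bracket] = (589/π) × 0.333034 = 62.439 W/m².
— Configuration B (ϕ=+8.4°):
Solar declination: sin δ = sin ε · sin L_s = sin 25.19° × sin 135.0° = 0.30096, so δ = +17.515°.
cos h₀ = −tan(+8.4°) tan(+17.515°) = -0.0466, h₀ = 1.6174 rad.
Bracket: h₀ sin ϕ sin δ + cos ϕ cos δ sin h₀ = 1.6174×0.14608×0.30096 + 0.98927×0.95364×0.99891 = 0.071108 + 0.942379 = 1.013487.
Q̄ = (S_0/π) × [bracket] = (589/π) × 1.013487 = 190.01 W/m².
Ratio Q̄_A / Q̄_B = 62.439 / 190.01 = 0.3286.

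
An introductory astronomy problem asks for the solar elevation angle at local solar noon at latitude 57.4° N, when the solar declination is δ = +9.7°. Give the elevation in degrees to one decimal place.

At local noon the hour angle is zero, so the zenith angle equals |φ − δ| = |+57.4° − (+9.700°)| = 47.700°.
Elevation = 90° − 47.700° = 42.3°.

42.3°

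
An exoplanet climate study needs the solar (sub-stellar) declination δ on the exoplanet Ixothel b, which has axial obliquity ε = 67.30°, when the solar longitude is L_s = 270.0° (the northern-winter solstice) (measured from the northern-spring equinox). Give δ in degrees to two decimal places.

δ = -67.30°

sin δ = sin ε · sin L_s = sin 67.30° × sin 270.0° = -0.922538.
δ = arcsin(-0.922538) = -67.30°.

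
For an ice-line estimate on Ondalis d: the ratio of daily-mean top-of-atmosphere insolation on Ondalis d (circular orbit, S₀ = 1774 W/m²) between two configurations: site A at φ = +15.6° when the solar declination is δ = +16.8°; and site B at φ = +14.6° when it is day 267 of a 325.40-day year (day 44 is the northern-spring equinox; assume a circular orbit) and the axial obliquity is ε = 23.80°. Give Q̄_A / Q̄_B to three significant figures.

— Configuration A (φ=+15.6°):
cos H₀ = −tan(+15.6°) tan(+16.800°) = -0.0843, H₀ = 1.6552 rad.
Bracket: H₀ sin φ sin δ + cos φ cos δ sin H₀ = 1.6552×0.26892×0.28903 + 0.96316×0.95732×0.99644 = 0.128652 + 0.918770 = 1.047422.
Q̄ = (S₀/π) × [bracket] = (1774/π) × 1.047422 = 591.46 W/m².
— Configuration B (φ=+14.6°):
Solar longitude: λ_s = 360° × (267 − 44)/325.40 = 246.712°.
sin δ = sin 23.80° × sin 246.712° = -0.37067, so δ = -21.757°.
cos H₀ = −tan(+14.6°) tan(-21.757°) = 0.1040, H₀ = 1.4667 rad.
Bracket: H₀ sin φ sin δ + cos φ cos δ sin H₀ = 1.4667×0.25207×-0.37067 + 0.96771×0.92877×0.99458 = -0.137041 + 0.893909 = 0.756868.
Q̄ = (S₀/π) × [bracket] = (1774/π) × 0.756868 = 427.39 W/m².
Ratio Q̄_A / Q̄_B = 591.46 / 427.39 = 1.384.

Q̄_A / Q̄_B ≈ 1.38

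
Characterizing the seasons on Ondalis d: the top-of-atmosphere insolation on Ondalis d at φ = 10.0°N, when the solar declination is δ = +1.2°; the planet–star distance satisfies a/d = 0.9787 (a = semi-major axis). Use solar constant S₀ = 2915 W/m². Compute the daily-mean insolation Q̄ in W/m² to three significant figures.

Q̄ ≈ 880 W/m²

cos H₀ = −tan(+10.0°) tan(+1.200°) = -0.0037, H₀ = 1.5745 rad.
Bracket: H₀ sin φ sin δ + cos φ cos δ sin H₀ = 1.5745×0.17365×0.02094 + 0.98481×0.99978×0.99999 = 0.005725 + 0.984583 = 0.990308.
Inverse-square distance factor (a/d)² = 0.9787² = 0.957854.
Q̄ = (S₀/π) × 0.957854 × [bracket] = (2915/π) × 0.957854 × 0.990308 = 880.2 W/m².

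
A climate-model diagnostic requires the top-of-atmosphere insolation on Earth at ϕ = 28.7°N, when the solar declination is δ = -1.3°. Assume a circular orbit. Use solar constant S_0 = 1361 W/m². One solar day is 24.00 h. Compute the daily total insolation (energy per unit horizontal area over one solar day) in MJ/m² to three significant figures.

32.2 MJ/m²

cos h₀ = −tan(+28.7°) tan(-1.300°) = 0.0124, h₀ = 1.5584 rad.
Bracket: h₀ sin ϕ sin δ + cos ϕ cos δ sin h₀ = 1.5584×0.48022×-0.02269 + 0.87715×0.99974×0.99992 = -0.016981 + 0.876852 = 0.859871.
Q̄ = (S_0/π) × [bracket] = (1361/π) × 0.859871 = 372.51 W/m².
Daily total = Q̄ × 24.00 h × 3600 s/h = 372.51 × 24.00 × 3600 / 10⁶ = 32.18 MJ/m².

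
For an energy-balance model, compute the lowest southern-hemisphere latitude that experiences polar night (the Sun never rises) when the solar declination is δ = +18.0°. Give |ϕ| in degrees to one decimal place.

|ϕ| = 72.0°

Polar night requires cos h₀ = −tan ϕ tan δ ≥ 1, i.e. tan ϕ tan δ ≤ −1.
The boundary is |tan ϕ| · |tan δ| = 1, so |ϕ| = 90° − |δ| = 90° − 18.0° = 72.0° in the southern hemisphere.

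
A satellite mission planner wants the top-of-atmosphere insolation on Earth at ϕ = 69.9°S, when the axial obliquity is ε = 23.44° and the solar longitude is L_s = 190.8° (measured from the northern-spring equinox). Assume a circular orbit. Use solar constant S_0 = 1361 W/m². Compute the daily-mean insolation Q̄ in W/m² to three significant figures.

Q̄ ≈ 199 W/m²

Solar declination: sin δ = sin ε · sin L_s = sin 23.44° × sin 190.8° = -0.07454, so δ = -4.275°.
cos h₀ = −tan(-69.9°) tan(-4.275°) = -0.2043, h₀ = 1.7765 rad.
Bracket: h₀ sin ϕ sin δ + cos ϕ cos δ sin h₀ = 1.7765×-0.93909×-0.07454 + 0.34366×0.99722×0.97892 = 0.124355 + 0.335480 = 0.459835.
Q̄ = (S_0/π) × [bracket] = (1361/π) × 0.459835 = 199.2 W/m².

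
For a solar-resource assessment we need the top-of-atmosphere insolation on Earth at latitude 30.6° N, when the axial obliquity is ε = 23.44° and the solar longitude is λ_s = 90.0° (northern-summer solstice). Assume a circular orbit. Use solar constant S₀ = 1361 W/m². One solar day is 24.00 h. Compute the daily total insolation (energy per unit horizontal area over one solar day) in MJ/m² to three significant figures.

Solar declination: sin δ = sin ε · sin λ_s = sin 23.44° × sin 90.0° = 0.39779, so δ = +23.440°.
cos H₀ = −tan(+30.6°) tan(+23.440°) = -0.2564, H₀ = 1.8301 rad.
Bracket: H₀ sin φ sin δ + cos φ cos δ sin H₀ = 1.8301×0.50904×0.39779 + 0.86074×0.91748×0.96657 = 0.370579 + 0.763312 = 1.133891.
Q̄ = (S₀/π) × [bracket] = (1361/π) × 1.133891 = 491.22 W/m².
Daily total = Q̄ × 24.00 h × 3600 s/h = 491.22 × 24.00 × 3600 / 10⁶ = 42.44 MJ/m².

42.4 MJ/m²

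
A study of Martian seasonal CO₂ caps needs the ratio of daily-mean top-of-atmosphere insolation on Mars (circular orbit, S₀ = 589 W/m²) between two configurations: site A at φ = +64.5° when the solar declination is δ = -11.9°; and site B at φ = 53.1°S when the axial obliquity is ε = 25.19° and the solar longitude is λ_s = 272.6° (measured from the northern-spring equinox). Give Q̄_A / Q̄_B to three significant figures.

Q̄_A / Q̄_B ≈ 0.144

— Configuration A (φ=+64.5°):
cos H₀ = −tan(+64.5°) tan(-11.900°) = 0.4418, H₀ = 1.1132 rad.
Bracket: H₀ sin φ sin δ + cos φ cos δ sin H₀ = 1.1132×0.90259×-0.20620 + 0.43051×0.97851×0.89711 = -0.207182 + 0.377915 = 0.170733.
Q̄ = (S₀/π) × [bracket] = (589/π) × 0.170733 = 32.010 W/m².
— Configuration B (φ=-53.1°):
Solar declination: sin δ = sin ε · sin λ_s = sin 25.19° × sin 272.6° = -0.42518, so δ = -25.162°.
cos H₀ = −tan(-53.1°) tan(-25.162°) = -0.6257, H₀ = 2.2468 rad.
Bracket: H₀ sin φ sin δ + cos φ cos δ sin H₀ = 2.2468×-0.79968×-0.42518 + 0.60042×0.90511×0.78009 = 0.763930 + 0.423937 = 1.187867.
Q̄ = (S₀/π) × [bracket] = (589/π) × 1.187867 = 222.71 W/m².
Ratio Q̄_A / Q̄_B = 32.010 / 222.71 = 0.1437.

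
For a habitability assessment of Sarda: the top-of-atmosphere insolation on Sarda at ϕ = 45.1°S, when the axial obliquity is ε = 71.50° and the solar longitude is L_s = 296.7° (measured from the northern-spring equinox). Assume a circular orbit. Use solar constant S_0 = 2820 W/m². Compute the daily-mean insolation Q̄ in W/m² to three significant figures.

Q̄ ≈ 1.69e+03 W/m²

Solar declination: sin δ = sin ε · sin L_s = sin 71.50° × sin 296.7° = -0.84721, so δ = -57.909°.
cos h₀ = −tan(-45.1°) tan(-57.909°) = -1.6003 ≤ −1 ⇒ polar day, h₀ = π.
Bracket: h₀ sin ϕ sin δ + cos ϕ cos δ sin h₀ = 3.1416×-0.70834×-0.84721 + 0.70587×0.53127×0.00000 = 1.885314 + 0.000000 = 1.885314.
Q̄ = (S_0/π) × [bracket] = (2820/π) × 1.885314 = 1692 W/m².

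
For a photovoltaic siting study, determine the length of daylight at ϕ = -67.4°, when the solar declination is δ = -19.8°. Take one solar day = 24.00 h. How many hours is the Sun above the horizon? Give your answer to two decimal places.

cos h₀ = −tan ϕ · tan δ = −tan(-67.4°) × tan(-19.800°) = -0.8649, so h₀ = 2.6157 rad = 149.87°.
Daylight = 2h₀/(2π) × 24.00 h = (2.6157/π) × 24.00 = 19.98 h.

19.98 h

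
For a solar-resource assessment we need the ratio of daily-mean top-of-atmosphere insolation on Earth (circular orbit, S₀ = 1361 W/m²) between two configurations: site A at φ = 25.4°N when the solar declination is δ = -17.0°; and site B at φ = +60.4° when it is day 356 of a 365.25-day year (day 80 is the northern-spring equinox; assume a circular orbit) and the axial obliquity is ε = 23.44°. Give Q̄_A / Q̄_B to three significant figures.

Q̄_A / Q̄_B ≈ 13.5

— Configuration A (φ=+25.4°):
cos H₀ = −tan(+25.4°) tan(-17.000°) = 0.1452, H₀ = 1.4251 rad.
Bracket: H₀ sin φ sin δ + cos φ cos δ sin H₀ = 1.4251×0.42894×-0.29237 + 0.90334×0.95630×0.98941 = -0.178721 + 0.854716 = 0.675995.
Q̄ = (S₀/π) × [bracket] = (1361/π) × 0.675995 = 292.85 W/m².
— Configuration B (φ=+60.4°):
Solar longitude: λ_s = 360° × (356 − 80)/365.25 = 272.033°.
sin δ = sin 23.44° × sin 272.033° = -0.39754, so δ = -23.424°.
cos H₀ = −tan(+60.4°) tan(-23.424°) = 0.7626, H₀ = 0.7034 rad.
Bracket: H₀ sin φ sin δ + cos φ cos δ sin H₀ = 0.7034×0.86949×-0.39754 + 0.49394×0.91759×0.64682 = -0.243135 + 0.293161 = 0.050026.
Q̄ = (S₀/π) × [bracket] = (1361/π) × 0.050026 = 21.672 W/m².
Ratio Q̄_A / Q̄_B = 292.85 / 21.672 = 13.51.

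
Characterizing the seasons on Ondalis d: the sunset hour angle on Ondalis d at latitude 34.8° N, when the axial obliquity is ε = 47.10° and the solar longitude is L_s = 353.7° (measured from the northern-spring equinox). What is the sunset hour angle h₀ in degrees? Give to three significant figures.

Solar declination: sin δ = sin ε · sin L_s = sin 47.10° × sin 353.7° = -0.08039, so δ = -4.611°.
cos h₀ = −tan ϕ · tan δ = −tan(+34.8°) × tan(-4.611°) = 0.0561, so h₀ = 1.5147 rad = 86.79°.

h₀ = 86.8°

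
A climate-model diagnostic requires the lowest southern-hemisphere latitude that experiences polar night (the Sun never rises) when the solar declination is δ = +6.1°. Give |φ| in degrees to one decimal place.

|φ| = 83.9°

Polar night requires cos H₀ = −tan φ tan δ ≥ 1, i.e. tan φ tan δ ≤ −1.
The boundary is |tan φ| · |tan δ| = 1, so |φ| = 90° − |δ| = 90° − 6.1° = 83.9° in the southern hemisphere.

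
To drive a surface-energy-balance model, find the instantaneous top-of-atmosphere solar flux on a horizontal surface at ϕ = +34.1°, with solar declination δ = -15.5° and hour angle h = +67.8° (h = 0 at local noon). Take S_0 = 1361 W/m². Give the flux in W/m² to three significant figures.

206 W/m²

cos θ_z = sin ϕ sin δ + cos ϕ cos δ cos h = -0.149824 + 0.301496 = 0.151672.
Flux = S_0 · cos θ_z = 1361 × 0.151672 = 206.4 W/m².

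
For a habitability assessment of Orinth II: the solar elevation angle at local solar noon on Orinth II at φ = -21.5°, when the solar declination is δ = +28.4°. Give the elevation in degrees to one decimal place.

40.1°

At local noon the hour angle is zero, so the zenith angle equals |φ − δ| = |-21.5° − (+28.400°)| = 49.900°.
Elevation = 90° − 49.900° = 40.1°.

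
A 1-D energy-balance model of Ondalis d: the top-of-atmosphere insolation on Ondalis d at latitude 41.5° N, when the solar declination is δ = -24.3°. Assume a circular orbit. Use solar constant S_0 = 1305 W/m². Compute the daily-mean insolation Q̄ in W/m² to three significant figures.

cos h₀ = −tan(+41.5°) tan(-24.300°) = 0.3995, h₀ = 1.1599 rad.
Bracket: h₀ sin ϕ sin δ + cos ϕ cos δ sin h₀ = 1.1599×0.66262×-0.41151 + 0.74896×0.91140×0.91675 = -0.316275 + 0.625776 = 0.309501.
Q̄ = (S_0/π) × [bracket] = (1305/π) × 0.309501 = 128.6 W/m².

Q̄ ≈ 129 W/m²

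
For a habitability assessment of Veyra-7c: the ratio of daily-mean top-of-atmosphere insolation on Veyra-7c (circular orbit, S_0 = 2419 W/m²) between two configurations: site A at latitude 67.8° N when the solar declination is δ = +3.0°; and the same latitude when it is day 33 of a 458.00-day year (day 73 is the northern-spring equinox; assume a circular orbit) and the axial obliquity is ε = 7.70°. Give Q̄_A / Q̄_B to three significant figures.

Q̄_A / Q̄_B ≈ 1.63

— Configuration A (ϕ=+67.8°):
cos h₀ = −tan(+67.8°) tan(+3.000°) = -0.1284, h₀ = 1.6996 rad.
Bracket: h₀ sin ϕ sin δ + cos ϕ cos δ sin h₀ = 1.6996×0.92587×0.05234 + 0.37784×0.99863×0.99172 = 0.082363 + 0.374198 = 0.456561.
Q̄ = (S_0/π) × [bracket] = (2419/π) × 0.456561 = 351.55 W/m².
— Configuration B (ϕ=+67.8°):
Solar longitude: L_s = 360° × (33 − 73)/458.00 = -31.441°, i.e. -31.441° + 360° = 328.559°.
sin δ = sin 7.70° × sin 328.559° = -0.06989, so δ = -4.008°.
cos h₀ = −tan(+67.8°) tan(-4.008°) = 0.1717, h₀ = 1.3983 rad.
Bracket: h₀ sin ϕ sin δ + cos ϕ cos δ sin h₀ = 1.3983×0.92587×-0.06989 + 0.37784×0.99755×0.98515 = -0.090483 + 0.371317 = 0.280834.
Q̄ = (S_0/π) × [bracket] = (2419/π) × 0.280834 = 216.24 W/m².
Ratio Q̄_A / Q̄_B = 351.55 / 216.24 = 1.626.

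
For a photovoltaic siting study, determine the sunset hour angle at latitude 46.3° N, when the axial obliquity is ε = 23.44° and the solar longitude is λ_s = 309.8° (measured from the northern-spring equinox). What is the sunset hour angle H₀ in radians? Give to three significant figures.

Solar declination: sin δ = sin ε · sin λ_s = sin 23.44° × sin 309.8° = -0.30561, so δ = -17.795°.
cos H₀ = −tan φ · tan δ = −tan(+46.3°) × tan(-17.795°) = 0.3359, so H₀ = 1.2283 rad = 70.37°.

H₀ = 1.23 rad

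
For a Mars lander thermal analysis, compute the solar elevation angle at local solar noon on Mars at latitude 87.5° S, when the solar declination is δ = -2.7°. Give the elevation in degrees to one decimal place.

At local noon the hour angle is zero, so the zenith angle equals |φ − δ| = |-87.5° − (-2.700°)| = 84.800°.
Elevation = 90° − 84.800° = 5.2°.

5.2°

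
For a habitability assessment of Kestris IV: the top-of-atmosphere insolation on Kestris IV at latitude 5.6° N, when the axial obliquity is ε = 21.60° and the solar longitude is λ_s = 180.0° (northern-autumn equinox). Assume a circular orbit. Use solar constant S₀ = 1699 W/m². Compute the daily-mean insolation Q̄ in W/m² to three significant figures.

Solar declination: sin δ = sin ε · sin λ_s = sin 21.60° × sin 180.0° = 0.00000, so δ = +0.000°.
cos H₀ = −tan(+5.6°) tan(+0.000°) = -0.0000, H₀ = 1.5708 rad.
Bracket: H₀ sin φ sin δ + cos φ cos δ sin H₀ = 1.5708×0.09758×0.00000 + 0.99523×1.00000×1.00000 = 0.000000 + 0.995230 = 0.995230.
Q̄ = (S₀/π) × [bracket] = (1699/π) × 0.995230 = 538.2 W/m².

Q̄ ≈ 538 W/m²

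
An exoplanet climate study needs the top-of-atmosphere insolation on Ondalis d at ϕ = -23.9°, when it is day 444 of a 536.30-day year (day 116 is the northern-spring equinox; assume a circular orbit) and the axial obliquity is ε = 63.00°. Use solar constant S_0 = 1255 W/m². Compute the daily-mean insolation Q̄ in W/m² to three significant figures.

Solar longitude: L_s = 360° × (444 − 116)/536.30 = 220.175°.
sin δ = sin 63.00° × sin 220.175° = -0.57481, so δ = -35.087°.
cos h₀ = −tan(-23.9°) tan(-35.087°) = -0.3113, h₀ = 1.8873 rad.
Bracket: h₀ sin ϕ sin δ + cos ϕ cos δ sin h₀ = 1.8873×-0.40514×-0.57481 + 0.91425×0.81828×0.95032 = 0.439512 + 0.710946 = 1.150458.
Q̄ = (S_0/π) × [bracket] = (1255/π) × 1.150458 = 459.6 W/m².

Q̄ ≈ 460 W/m²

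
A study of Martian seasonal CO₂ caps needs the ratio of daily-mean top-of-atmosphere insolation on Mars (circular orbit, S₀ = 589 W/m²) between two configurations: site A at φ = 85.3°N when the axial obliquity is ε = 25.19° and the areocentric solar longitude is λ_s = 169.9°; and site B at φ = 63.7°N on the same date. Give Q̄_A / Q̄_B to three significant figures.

Q̄_A / Q̄_B ≈ 0.427

— Configuration A (φ=+85.3°):
sin δ = sin 25.19° × sin 169.9° = 0.07464, so δ = +4.281°.
cos H₀ = −tan(+85.3°) tan(+4.281°) = -0.9104, H₀ = 2.7150 rad.
Bracket: H₀ sin φ sin δ + cos φ cos δ sin H₀ = 2.7150×0.99664×0.07464 + 0.08194×0.99721×0.41373 = 0.201967 + 0.033806 = 0.235773.
Q̄ = (S₀/π) × [bracket] = (589/π) × 0.235773 = 44.204 W/m².
— Configuration B (φ=+63.7°):
cos H₀ = −tan(+63.7°) tan(+4.281°) = -0.1514, H₀ = 1.7228 rad.
Bracket: H₀ sin φ sin δ + cos φ cos δ sin H₀ = 1.7228×0.89649×0.07464 + 0.44307×0.99721×0.98847 = 0.115279 + 0.436739 = 0.552018.
Q̄ = (S₀/π) × [bracket] = (589/π) × 0.552018 = 103.49 W/m².
Ratio Q̄_A / Q̄_B = 44.204 / 103.49 = 0.4271.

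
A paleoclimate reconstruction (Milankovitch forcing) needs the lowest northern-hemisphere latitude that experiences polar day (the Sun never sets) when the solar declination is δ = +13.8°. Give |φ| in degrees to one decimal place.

|φ| = 76.2°

Polar day requires cos H₀ = −tan φ tan δ ≤ −1, i.e. tan φ tan δ ≥ 1.
The boundary is |tan φ| · |tan δ| = 1, so |φ| = 90° − |δ| = 90° − 13.8° = 76.2° in the northern hemisphere.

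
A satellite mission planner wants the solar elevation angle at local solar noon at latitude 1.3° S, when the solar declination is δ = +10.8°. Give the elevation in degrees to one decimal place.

77.9°

At local noon the hour angle is zero, so the zenith angle equals |φ − δ| = |-1.3° − (+10.800°)| = 12.100°.
Elevation = 90° − 12.100° = 77.9°.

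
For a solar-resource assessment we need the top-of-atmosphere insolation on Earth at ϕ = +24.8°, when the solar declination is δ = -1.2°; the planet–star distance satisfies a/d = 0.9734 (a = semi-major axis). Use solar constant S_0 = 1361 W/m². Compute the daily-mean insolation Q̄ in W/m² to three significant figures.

cos h₀ = −tan(+24.8°) tan(-1.200°) = 0.0097, h₀ = 1.5611 rad.
Bracket: h₀ sin ϕ sin δ + cos ϕ cos δ sin h₀ = 1.5611×0.41945×-0.02094 + 0.90778×0.99978×0.99995 = -0.013712 + 0.907535 = 0.893823.
Inverse-square distance factor (a/d)² = 0.9734² = 0.947508.
Q̄ = (S_0/π) × 0.947508 × [bracket] = (1361/π) × 0.947508 × 0.893823 = 366.9 W/m².

Q̄ ≈ 367 W/m²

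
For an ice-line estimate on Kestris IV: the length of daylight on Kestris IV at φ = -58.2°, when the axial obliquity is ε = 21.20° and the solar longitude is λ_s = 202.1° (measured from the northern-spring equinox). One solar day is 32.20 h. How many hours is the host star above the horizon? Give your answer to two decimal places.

Solar declination: sin δ = sin ε · sin λ_s = sin 21.20° × sin 202.1° = -0.13605, so δ = -7.819°.
cos H₀ = −tan φ · tan δ = −tan(-58.2°) × tan(-7.819°) = -0.2215, so H₀ = 1.7941 rad = 102.80°.
Daylight = 2H₀/(2π) × 32.20 h = (1.7941/π) × 32.20 = 18.39 h.

18.39 h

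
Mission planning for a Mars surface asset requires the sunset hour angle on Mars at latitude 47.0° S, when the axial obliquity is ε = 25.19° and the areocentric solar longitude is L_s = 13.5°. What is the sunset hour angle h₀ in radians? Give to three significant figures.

h₀ = 1.46 rad

sin δ = sin 25.19° × sin 13.5° = 0.09936, so δ = +5.702°.
cos h₀ = −tan ϕ · tan δ = −tan(-47.0°) × tan(+5.702°) = 0.1071, so h₀ = 1.4635 rad = 83.85°.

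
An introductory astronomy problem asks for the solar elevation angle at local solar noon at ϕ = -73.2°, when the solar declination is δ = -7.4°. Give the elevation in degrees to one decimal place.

At local noon the hour angle is zero, so the zenith angle equals |ϕ − δ| = |-73.2° − (-7.400°)| = 65.800°.
Elevation = 90° − 65.800° = 24.2°.

24.2°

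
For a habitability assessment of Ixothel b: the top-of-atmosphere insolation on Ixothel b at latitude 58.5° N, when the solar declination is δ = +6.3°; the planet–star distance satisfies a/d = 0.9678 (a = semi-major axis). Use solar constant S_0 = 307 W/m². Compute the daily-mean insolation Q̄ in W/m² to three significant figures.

cos h₀ = −tan(+58.5°) tan(+6.300°) = -0.1802, h₀ = 1.7519 rad.
Bracket: h₀ sin ϕ sin δ + cos ϕ cos δ sin h₀ = 1.7519×0.85264×0.10973 + 0.52250×0.99396×0.98364 = 0.163908 + 0.510848 = 0.674756.
Inverse-square distance factor (a/d)² = 0.9678² = 0.936637.
Q̄ = (S_0/π) × 0.936637 × [bracket] = (307/π) × 0.936637 × 0.674756 = 61.76 W/m².

Q̄ ≈ 61.8 W/m²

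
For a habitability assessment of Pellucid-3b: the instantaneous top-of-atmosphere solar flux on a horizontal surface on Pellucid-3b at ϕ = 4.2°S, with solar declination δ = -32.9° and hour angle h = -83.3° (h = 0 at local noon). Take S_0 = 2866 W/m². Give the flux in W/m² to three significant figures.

394 W/m²

cos θ_z = sin ϕ sin δ + cos ϕ cos δ cos h = 0.039781 + 0.097696 = 0.137477.
Flux = S_0 · cos θ_z = 2866 × 0.137477 = 394.0 W/m².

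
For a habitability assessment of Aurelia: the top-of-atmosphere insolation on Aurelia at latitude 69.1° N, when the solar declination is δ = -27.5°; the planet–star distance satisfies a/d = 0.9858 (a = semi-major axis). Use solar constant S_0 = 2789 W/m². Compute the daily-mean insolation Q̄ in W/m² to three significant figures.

Q̄ ≈ 0.00 W/m²

cos h₀ = −tan(+69.1°) tan(-27.500°) = 1.3632 ≥ 1 ⇒ polar night, h₀ = 0 and Q̄ = 0.
Inverse-square distance factor (a/d)² = 0.9858² = 0.971802.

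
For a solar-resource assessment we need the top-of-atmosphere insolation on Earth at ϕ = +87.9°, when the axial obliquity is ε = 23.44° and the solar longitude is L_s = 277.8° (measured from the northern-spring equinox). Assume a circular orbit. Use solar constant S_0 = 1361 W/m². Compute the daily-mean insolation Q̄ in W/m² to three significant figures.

Q̄ ≈ 0.00 W/m²

Solar declination: sin δ = sin ε · sin L_s = sin 23.44° × sin 277.8° = -0.39411, so δ = -23.210°.
cos h₀ = −tan(+87.9°) tan(-23.210°) = 11.6944 ≥ 1 ⇒ polar night, h₀ = 0 and Q̄ = 0.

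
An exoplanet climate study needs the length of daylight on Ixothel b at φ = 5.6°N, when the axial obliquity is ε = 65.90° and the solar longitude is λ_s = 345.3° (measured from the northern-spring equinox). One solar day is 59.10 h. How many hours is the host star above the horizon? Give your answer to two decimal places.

Solar declination: sin δ = sin ε · sin λ_s = sin 65.90° × sin 345.3° = -0.23164, so δ = -13.394°.
cos H₀ = −tan φ · tan δ = −tan(+5.6°) × tan(-13.394°) = 0.0233, so H₀ = 1.5474 rad = 88.66°.
Daylight = 2H₀/(2π) × 59.10 h = (1.5474/π) × 59.10 = 29.11 h.

29.11 h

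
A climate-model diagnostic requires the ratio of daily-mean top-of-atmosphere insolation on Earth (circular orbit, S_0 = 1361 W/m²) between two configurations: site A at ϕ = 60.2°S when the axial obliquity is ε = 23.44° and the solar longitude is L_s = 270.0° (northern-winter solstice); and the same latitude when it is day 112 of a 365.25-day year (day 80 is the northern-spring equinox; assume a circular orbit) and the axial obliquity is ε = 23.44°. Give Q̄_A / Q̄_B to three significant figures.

Q̄_A / Q̄_B ≈ 4.81

— Configuration A (ϕ=-60.2°):
Solar declination: sin δ = sin ε · sin L_s = sin 23.44° × sin 270.0° = -0.39779, so δ = -23.440°.
cos h₀ = −tan(-60.2°) tan(-23.440°) = -0.7571, h₀ = 2.4296 rad.
Bracket: h₀ sin ϕ sin δ + cos ϕ cos δ sin h₀ = 2.4296×-0.86777×-0.39779 + 0.49697×0.91748×0.65335 = 0.838674 + 0.297901 = 1.136575.
Q̄ = (S_0/π) × [bracket] = (1361/π) × 1.136575 = 492.39 W/m².
— Configuration B (ϕ=-60.2°):
Solar longitude: L_s = 360° × (112 − 80)/365.25 = 31.540°.
sin δ = sin 23.44° × sin 31.540° = 0.20808, so δ = +12.010°.
cos h₀ = −tan(-60.2°) tan(+12.010°) = 0.3715, h₀ = 1.1902 rad.
Bracket: h₀ sin ϕ sin δ + cos ϕ cos δ sin h₀ = 1.1902×-0.86777×0.20808 + 0.49697×0.97811×0.92845 = -0.214909 + 0.451311 = 0.236402.
Q̄ = (S_0/π) × [bracket] = (1361/π) × 0.236402 = 102.41 W/m².
Ratio Q̄_A / Q̄_B = 492.39 / 102.41 = 4.808.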